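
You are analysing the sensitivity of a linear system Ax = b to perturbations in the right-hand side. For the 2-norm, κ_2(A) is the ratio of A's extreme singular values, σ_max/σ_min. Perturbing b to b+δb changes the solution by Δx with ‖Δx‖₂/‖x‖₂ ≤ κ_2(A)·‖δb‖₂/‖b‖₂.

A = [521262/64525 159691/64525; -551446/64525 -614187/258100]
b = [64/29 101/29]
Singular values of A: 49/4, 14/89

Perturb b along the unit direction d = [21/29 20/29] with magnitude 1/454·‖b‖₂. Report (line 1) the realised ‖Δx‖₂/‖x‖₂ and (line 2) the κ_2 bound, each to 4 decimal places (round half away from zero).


σ_max = 49/4, σ_min = 14/89
κ_2(A) = (49/4) / (14/89) = 77.8750
perturbation bound = 77.8750·1/454 = 0.1715
solve Ax = b  →  x = [-7.1984 24.3886]
‖b‖ = 4.1231, ‖x‖ = 25.4287
with δb = [0.0066 0.0063], A·Δx = δb → ‖Δx‖ = 0.0577
dividing the unrounded norms, ‖Δx‖/‖x‖ = 0.0023
realised/bound (from unrounded values) ≈ 0.0132

0.0023
0.1715


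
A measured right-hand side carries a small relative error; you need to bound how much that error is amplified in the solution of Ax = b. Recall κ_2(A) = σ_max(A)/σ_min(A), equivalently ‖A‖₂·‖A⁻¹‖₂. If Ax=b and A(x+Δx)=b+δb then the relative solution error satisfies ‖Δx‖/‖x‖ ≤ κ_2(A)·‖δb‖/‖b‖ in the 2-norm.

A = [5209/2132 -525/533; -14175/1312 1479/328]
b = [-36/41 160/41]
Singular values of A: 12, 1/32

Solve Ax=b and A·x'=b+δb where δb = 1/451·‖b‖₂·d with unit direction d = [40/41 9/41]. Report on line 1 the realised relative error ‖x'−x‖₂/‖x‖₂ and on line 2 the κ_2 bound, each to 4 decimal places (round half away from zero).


from the listed singular values, σ₁ = 12, σ_n = 1/32
κ_2(A) = 12 / (1/32) = 384.0000
κ_2(A)·‖δb‖/‖b‖ = 0.8514
solve Ax = b  →  x = [-0.3077 0.1282]
‖b‖₂ = 4.0000 and ‖x‖₂ = 0.3333
with δb = [0.0087 0.0019], A·Δx = δb → ‖Δx‖ = 0.2838
realised ‖Δx‖/‖x‖ = 0.8514
realised/bound = 1 exactly: the bound is attained for this b and d

0.8514
0.8514


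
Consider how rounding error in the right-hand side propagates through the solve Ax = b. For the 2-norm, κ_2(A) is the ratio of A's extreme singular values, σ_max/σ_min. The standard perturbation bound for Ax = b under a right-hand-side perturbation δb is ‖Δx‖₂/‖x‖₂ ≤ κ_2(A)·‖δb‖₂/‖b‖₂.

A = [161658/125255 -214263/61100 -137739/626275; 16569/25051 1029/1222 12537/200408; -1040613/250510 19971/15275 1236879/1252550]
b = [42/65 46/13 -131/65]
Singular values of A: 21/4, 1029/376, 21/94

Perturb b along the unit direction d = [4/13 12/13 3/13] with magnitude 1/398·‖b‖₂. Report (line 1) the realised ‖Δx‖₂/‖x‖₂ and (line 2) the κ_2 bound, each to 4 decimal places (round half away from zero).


0.0034
0.0590

σ_max = 21/4, σ_min = 21/94
κ = σ_max/σ_min = (21/4)/(21/94) = 23.5000
worst-case relative error ≤ 23.5000 × 1/398 = 0.0590
solve Ax = b  →  x = [3.6729 0.3561 12.9379]
‖b‖₂ = 4.1231 and ‖x‖₂ = 13.4538
δb = ε·‖b‖·d = [0.0032 0.0096 0.0024]; solving A·Δx = δb gives ‖Δx‖ = 0.0464
dividing the unrounded norms, ‖Δx‖/‖x‖ = 0.0034
realised/bound (from unrounded values) ≈ 0.0584


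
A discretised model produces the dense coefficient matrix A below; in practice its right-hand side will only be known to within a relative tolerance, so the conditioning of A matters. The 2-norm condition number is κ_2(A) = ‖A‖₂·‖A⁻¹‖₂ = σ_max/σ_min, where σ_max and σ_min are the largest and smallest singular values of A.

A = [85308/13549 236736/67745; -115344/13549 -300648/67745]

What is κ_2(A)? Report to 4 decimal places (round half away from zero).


79.7000

M = AᵀA = [20581693200/183575401 10974683520/183575401; 10974683520/183575401 5857326144/183575401]. tr(M)=91484496/635209, det(M)=2073600/635209
λ_max, λ_min = (91484496/635209 ± √8364144330844416/403490473681)/2 = 144, 14400/635209
κ_2(A) = √(λ_max/λ_min) = √(144 / (14400/635209)) = 79.7000


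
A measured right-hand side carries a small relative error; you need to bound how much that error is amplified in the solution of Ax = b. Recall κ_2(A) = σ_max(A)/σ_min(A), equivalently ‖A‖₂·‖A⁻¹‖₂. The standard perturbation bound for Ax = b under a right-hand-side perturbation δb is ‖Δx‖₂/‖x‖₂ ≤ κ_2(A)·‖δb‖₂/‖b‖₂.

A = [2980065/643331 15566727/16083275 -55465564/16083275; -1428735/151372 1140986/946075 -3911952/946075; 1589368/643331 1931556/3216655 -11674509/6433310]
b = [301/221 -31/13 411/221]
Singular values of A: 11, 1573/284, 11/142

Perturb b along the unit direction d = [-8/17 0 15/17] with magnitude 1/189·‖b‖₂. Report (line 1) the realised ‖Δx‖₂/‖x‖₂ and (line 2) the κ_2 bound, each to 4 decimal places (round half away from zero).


0.0175
0.7513

from the listed singular values, σ₁ = 11, σ_n = 11/142
κ = σ_max/σ_min = 11/(11/142) = 142.0000
worst-case relative error ≤ 142.0000 × 1/189 = 0.7513
solve Ax = b  →  x = [0.3057 12.4253 3.5029]
‖b‖₂ = 3.3166 and ‖x‖₂ = 12.9132
with δb = [-0.0083 0.0000 0.0155], A·Δx = δb → ‖Δx‖ = 0.2265
realised ‖Δx‖/‖x‖ = 0.0175
so the bound overstates the realised error by a factor of ≈ 42.8284 (computed from the unrounded values)


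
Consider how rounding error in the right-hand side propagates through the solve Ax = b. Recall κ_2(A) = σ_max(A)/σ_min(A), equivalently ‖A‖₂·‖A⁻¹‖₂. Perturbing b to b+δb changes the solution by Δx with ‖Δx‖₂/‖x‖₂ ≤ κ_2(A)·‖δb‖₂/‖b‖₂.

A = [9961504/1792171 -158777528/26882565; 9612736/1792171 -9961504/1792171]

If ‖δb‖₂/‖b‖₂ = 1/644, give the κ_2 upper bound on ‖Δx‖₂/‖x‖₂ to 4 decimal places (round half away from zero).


0.2482

AᵀA = [227867128832/3819116401 -3588611892992/57286746015; -3588611892992/57286746015 56524857116224/859301190225]; tr = 128174745664/1021761225, det = 629407744/1021761225
char-poly roots: 3136/25 and 200704/40870449
κ_2(A) = √(λ_max/λ_min) = √((3136/25) / (200704/40870449)) = 159.8250
worst-case relative error ≤ 159.8250 × 1/644 = 0.2482


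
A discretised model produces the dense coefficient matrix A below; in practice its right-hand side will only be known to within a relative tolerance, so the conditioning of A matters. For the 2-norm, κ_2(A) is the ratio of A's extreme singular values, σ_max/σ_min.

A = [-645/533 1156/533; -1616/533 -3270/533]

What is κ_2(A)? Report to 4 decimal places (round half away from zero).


3.5000

M = AᵀA = [1801/169 2700/169; 2700/169 7156/169]. tr(M)=53, det(M)=196
char-poly roots: 49 and 4
κ_2(A) = √(λ_max/λ_min) = √(49 / 4) = 3.5000


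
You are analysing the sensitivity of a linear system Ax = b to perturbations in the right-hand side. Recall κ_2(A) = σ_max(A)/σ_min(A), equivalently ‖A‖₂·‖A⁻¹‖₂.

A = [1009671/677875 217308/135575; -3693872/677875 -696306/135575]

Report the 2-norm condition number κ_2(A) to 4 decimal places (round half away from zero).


M = AᵀA = [809055221/25352525 154012404/5070505; 154012404/5070505 29355300/1014101]. tr(M)=53204749/874225, det(M)=1028196/874225
char-poly roots: 1521/25 and 676/34969
so κ_2 = √((1521/25) / (676/34969)) = 56.1000

56.1000


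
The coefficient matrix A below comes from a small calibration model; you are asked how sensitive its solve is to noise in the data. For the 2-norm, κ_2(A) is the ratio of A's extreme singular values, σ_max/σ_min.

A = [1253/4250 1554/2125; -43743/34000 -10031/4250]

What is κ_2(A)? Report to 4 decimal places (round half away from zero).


32.0000

form AᵀA = [3222289/1849600 150381/46240; 150381/46240 176449/28900] with trace 2009/256 and determinant 2401/40000
solving λ² − 2009/256·λ + 2401/40000 = 0 gives λ = 196/25, 49/6400
σ_max=√(196/25)=(14/5), σ_min=√(49/6400)=(7/80) → κ = 32.0000


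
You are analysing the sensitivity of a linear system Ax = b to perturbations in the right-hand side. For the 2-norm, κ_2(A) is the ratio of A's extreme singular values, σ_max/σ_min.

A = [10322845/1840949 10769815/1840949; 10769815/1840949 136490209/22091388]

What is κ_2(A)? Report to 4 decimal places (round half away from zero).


M = AᵀA = [264625498250/4029837361 3334216256035/48358048332; 3334216256035/48358048332 42011867933641/580296579984]. tr(M)=95265088801/690007824, det(M)=121992025/690007824
eigenvalues of AᵀA: λ = (tr ± √(tr²−4·det))/2 = 2209/16, 55225/43125489
σ_max=√(2209/16)=(47/4), σ_min=√(55225/43125489)=(235/6567) → κ = 328.3500

328.3500


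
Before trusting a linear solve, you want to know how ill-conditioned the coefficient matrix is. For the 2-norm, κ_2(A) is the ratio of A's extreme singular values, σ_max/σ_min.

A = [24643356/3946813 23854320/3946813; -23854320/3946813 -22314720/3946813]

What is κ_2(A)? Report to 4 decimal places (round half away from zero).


117.3250

AᵀA = [1398720068496/18522393409 1331929811520/18522393409; 1331929811520/18522393409 1268698348800/18522393409]; tr = 3171722256/22024249, det = 33177600/22024249
solving λ² − 3171722256/22024249·λ + 33177600/22024249 = 0 gives λ = 144, 230400/22024249
κ = σ_max/σ_min = 12/(480/4693) = 117.3250


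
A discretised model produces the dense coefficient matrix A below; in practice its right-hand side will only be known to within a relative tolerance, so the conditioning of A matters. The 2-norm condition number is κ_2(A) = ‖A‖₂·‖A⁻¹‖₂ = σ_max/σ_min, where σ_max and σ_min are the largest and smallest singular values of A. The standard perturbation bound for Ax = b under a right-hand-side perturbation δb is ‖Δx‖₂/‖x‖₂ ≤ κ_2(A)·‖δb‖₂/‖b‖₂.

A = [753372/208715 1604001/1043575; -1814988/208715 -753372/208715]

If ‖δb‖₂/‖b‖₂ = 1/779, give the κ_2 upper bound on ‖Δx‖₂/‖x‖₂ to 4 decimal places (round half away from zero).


form AᵀA = [22850596512/257763025 47604823308/1288815125; 47604823308/1288815125 99183748329/6444075625] with trace 3967151841/38130625 and determinant 108243216/953265625
eigenvalues of AᵀA: λ = (tr ± √(tr²−4·det))/2 = 2601/25, 41616/38130625
so κ_2 = √((2601/25) / (41616/38130625)) = 308.7500
perturbation bound = 308.7500·1/779 = 0.3963

0.3963


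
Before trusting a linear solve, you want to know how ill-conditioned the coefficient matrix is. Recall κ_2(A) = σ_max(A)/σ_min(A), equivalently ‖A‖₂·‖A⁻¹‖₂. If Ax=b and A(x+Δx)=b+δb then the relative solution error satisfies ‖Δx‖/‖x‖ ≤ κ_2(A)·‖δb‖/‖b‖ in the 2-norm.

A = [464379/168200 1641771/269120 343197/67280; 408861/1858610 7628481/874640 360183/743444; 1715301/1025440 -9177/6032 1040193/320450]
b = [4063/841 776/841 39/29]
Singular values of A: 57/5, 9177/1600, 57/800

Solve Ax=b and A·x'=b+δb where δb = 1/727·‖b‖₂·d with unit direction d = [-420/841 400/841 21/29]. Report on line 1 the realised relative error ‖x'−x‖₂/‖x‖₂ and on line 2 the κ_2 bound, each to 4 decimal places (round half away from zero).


largest singular value 57/5, smallest 57/800
condition number: (57/5) ÷ (57/800) = 160.0000
perturbation bound = 160.0000·1/727 = 0.2201
solve Ax = b  →  x = [12.6746 0.1227 -6.0597]
‖b‖₂ = 5.0990 and ‖x‖₂ = 14.0492
re-solving with b+δb shifts x by Δx of norm 0.0984
realised ‖Δx‖/‖x‖ = 0.0070
tightness: 0.0070 against a bound of 0.2201 (unrounded ratio ≈ 0.0318)

0.0070
0.2201


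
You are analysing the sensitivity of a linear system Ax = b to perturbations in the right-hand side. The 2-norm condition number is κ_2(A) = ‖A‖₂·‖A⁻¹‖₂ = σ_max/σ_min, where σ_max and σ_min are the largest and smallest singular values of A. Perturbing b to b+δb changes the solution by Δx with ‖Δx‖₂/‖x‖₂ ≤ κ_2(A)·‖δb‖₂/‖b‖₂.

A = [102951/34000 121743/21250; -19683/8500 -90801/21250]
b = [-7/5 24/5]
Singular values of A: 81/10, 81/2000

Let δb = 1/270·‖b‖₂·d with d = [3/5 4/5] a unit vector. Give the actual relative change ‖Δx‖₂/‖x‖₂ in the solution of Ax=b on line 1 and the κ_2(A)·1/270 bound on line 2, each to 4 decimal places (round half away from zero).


σ_max = 81/10, σ_min = 81/2000
κ = σ_max/σ_min = (81/10)/(81/2000) = 200.0000
bound on ‖Δx‖/‖x‖: κ·ε = 200.0000·1/270 = 0.7407
solve Ax = b  →  x = [-65.5919 34.4227]
‖b‖₂ = 5.0000 and ‖x‖₂ = 74.0757
δb = ε·‖b‖·d = [0.0111 0.0148]; solving A·Δx = δb gives ‖Δx‖ = 0.4572
dividing the unrounded norms, ‖Δx‖/‖x‖ = 0.0062
realised/bound (from unrounded values) ≈ 0.0083

0.0062
0.7407


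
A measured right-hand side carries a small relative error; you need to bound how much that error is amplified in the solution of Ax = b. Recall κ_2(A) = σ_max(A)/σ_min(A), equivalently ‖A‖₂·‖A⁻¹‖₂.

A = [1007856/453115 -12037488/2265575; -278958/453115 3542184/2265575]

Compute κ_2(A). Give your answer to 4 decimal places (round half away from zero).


174.2750

M = AᵀA = [43743651300/8212528129 -104961400560/8212528129; -104961400560/8212528129 251917095744/8212528129]. tr(M)=1749471876/48594841, det(M)=2073600/48594841
λ_max, λ_min = (1749471876/48594841 ± √3060248779865768976/2361458571815281)/2 = 36, 57600/48594841
κ_2(A) = √(λ_max/λ_min) = √(36 / (57600/48594841)) = 174.2750


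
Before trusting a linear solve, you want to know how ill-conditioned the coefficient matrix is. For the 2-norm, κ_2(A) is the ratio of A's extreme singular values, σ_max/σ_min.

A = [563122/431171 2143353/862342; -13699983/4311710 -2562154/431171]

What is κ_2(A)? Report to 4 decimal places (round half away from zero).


form AᵀA = [1298225875081/110004988900 121705066224/5500249445; 121705066224/5500249445 182559139417/4400199556] with trace 10142222077/190320050 and determinant 28398241/1522560400
char-poly roots: 5329/100 and 5329/15225604
σ_max=√(5329/100)=(73/10), σ_min=√(5329/15225604)=(73/3902) → κ = 390.2000

390.2000


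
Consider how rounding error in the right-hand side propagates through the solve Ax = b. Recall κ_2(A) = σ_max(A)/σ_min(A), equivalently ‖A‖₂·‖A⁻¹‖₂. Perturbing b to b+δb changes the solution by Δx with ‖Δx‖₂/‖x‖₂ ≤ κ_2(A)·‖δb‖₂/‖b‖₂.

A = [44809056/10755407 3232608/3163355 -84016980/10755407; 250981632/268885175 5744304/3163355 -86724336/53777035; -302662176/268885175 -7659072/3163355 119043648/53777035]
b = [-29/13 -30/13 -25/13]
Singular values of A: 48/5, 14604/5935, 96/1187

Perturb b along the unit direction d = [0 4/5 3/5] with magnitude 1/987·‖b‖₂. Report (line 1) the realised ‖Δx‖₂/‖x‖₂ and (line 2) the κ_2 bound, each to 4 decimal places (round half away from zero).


largest singular value 48/5, smallest 96/1187
κ_2(A) = (48/5) / (96/1187) = 118.7000
κ_2(A)·‖δb‖/‖b‖ = 0.1203
solve Ax = b  →  x = [-32.8674 0.3508 -17.1978]
‖b‖₂ = 3.7417 and ‖x‖₂ = 37.0966
re-solving with b+δb shifts x by Δx of norm 0.0469
realised ‖Δx‖/‖x‖ = 0.0013
realised/bound (from unrounded values) ≈ 0.0105

0.0013
0.1203


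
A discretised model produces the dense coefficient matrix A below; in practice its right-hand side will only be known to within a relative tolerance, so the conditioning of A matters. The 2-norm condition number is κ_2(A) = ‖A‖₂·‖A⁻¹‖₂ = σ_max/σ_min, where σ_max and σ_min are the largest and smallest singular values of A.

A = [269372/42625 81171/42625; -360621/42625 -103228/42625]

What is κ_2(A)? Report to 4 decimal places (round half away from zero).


150.0400

AᵀA = [8104351201/72675625 2363655168/72675625; 2363655168/72675625 689790049/72675625]; tr = 14070626/116281, det = 625/961
char-poly roots: 121 and 625/116281
so κ_2 = √(121 / (625/116281)) = 150.0400


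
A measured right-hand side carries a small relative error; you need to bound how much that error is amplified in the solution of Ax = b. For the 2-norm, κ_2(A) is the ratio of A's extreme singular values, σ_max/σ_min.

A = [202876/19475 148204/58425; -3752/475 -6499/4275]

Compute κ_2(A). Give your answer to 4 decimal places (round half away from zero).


42.7500

form AᵀA = [2592918224/15171025 209905640/5461569; 209905640/5461569 10747209169/1228853025] with trace 131334673/731025 and determinant 322417936/18275625
eigenvalues of AᵀA: λ = (tr ± √(tr²−4·det))/2 = 4489/25, 71824/731025
σ_max=√(4489/25)=(67/5), σ_min=√(71824/731025)=(268/855) → κ = 42.7500


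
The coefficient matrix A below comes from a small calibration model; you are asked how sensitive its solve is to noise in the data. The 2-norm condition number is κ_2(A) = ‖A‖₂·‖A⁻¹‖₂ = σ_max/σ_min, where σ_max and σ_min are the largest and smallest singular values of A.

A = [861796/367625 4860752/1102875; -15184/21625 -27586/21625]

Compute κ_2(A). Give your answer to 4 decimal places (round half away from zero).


259.5000

M = AᵀA = [1294915856/216237025 1456682656/129742215; 1456682656/129742215 40969981156/1946133225]. tr(M)=36418148/1346805, det(M)=1827904/168350625
char-poly roots: 676/25 and 2704/6734025
σ_max=√(676/25)=(26/5), σ_min=√(2704/6734025)=(52/2595) → κ = 259.5000


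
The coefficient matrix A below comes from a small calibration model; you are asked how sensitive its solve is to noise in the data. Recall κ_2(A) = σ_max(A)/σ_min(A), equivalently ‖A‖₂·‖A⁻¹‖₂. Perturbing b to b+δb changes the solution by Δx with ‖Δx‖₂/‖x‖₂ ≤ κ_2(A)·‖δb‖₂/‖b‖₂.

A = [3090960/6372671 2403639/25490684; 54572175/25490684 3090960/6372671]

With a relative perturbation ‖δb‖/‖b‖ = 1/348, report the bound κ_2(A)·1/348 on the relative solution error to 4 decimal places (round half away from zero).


0.4357

form AᵀA = [1862573958225/386540732176 26191249560/24158795761; 26191249560/24158795761 94373599041/386540732176] with trace 582078393/114973448 and determinant 4100625/3679150336
char-poly roots: 81/16 and 50625/229946896
κ = σ_max/σ_min = (9/4)/(225/15164) = 151.6400
worst-case relative error ≤ 151.6400 × 1/348 = 0.4357


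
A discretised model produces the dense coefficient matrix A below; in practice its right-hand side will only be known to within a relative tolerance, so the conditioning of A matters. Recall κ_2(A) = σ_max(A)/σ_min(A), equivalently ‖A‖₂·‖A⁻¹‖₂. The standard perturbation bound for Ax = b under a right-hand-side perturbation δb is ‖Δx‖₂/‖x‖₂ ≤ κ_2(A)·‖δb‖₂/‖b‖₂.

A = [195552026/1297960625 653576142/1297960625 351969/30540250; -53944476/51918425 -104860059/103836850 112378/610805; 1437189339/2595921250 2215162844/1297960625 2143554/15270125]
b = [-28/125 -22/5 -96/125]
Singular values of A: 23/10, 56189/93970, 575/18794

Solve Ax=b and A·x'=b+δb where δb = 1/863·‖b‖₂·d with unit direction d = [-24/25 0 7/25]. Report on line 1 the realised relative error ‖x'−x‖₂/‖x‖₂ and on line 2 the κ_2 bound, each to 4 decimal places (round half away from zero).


from the listed singular values, σ₁ = 23/10, σ_n = 575/18794
κ = σ_max/σ_min = (23/10)/(575/18794) = 75.1760
κ_2(A)·‖δb‖/‖b‖ = 0.0871
solve Ax = b  →  x = [5.8577 -2.1386 -2.5729]
‖b‖ = 4.4721, ‖x‖ = 6.7458
re-solving with b+δb shifts x by Δx of norm 0.1694
realised ‖Δx‖/‖x‖ = 0.0251
realised/bound (from unrounded values) ≈ 0.2882

0.0251
0.0871


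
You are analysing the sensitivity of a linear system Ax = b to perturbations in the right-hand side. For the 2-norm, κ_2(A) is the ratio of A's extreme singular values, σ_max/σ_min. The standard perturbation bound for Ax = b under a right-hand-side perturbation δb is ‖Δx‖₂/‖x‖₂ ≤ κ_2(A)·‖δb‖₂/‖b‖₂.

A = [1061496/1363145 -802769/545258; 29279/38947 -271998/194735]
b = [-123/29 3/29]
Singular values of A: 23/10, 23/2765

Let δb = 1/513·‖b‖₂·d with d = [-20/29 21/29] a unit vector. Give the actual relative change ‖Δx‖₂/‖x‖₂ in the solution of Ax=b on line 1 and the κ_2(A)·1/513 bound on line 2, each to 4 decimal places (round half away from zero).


0.0028
0.5390

largest singular value 23/10, smallest 23/2765
κ_2(A) = (23/10) / (23/2765) = 276.5000
bound on ‖Δx‖/‖x‖: κ·ε = 276.5000·1/513 = 0.5390
solve Ax = b  →  x = [317.6087 170.8696]
2-norm of b is 4.2426; of x, 360.6545
δb = ε·‖b‖·d = [-0.0057 0.0060]; solving A·Δx = δb gives ‖Δx‖ = 0.9942
dividing the unrounded norms, ‖Δx‖/‖x‖ = 0.0028
so the bound overstates the realised error by a factor of ≈ 195.5163 (computed from the unrounded values)


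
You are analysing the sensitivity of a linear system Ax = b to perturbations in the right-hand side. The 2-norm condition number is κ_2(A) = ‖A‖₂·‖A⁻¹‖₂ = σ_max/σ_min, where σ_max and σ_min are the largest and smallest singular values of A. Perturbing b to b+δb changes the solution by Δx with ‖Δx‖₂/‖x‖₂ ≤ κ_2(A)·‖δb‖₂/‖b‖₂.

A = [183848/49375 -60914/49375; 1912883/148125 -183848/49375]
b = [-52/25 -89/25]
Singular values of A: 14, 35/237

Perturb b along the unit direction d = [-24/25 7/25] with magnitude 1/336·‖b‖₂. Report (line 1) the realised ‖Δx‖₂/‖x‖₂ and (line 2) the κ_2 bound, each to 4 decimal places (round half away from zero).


0.0123
0.2821

from the listed singular values, σ₁ = 14, σ_n = 35/237
κ_2(A) = 14 / (35/237) = 94.8000
κ_2(A)·‖δb‖/‖b‖ = 0.2821
solve Ax = b  →  x = [1.6217 6.5806]
‖b‖₂ = 4.1231 and ‖x‖₂ = 6.7775
Δx = A⁻¹·δb where δb = 1/336·4.1231·d; ‖Δx‖ = 0.0831
relative error = 0.0123
tightness: 0.0123 against a bound of 0.2821 (unrounded ratio ≈ 0.0435)


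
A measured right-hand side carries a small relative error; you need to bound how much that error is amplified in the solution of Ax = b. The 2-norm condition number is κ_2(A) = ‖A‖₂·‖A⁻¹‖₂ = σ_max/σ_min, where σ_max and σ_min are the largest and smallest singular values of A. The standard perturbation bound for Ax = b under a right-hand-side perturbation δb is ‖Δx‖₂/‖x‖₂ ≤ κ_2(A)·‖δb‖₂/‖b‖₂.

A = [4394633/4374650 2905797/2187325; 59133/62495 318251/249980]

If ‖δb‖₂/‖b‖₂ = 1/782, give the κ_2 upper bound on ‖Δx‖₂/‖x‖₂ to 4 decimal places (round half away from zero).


0.3086

form AᵀA = [43337320429/22755722500 57780338697/22755722500; 57780338697/22755722500 308170072009/91022890000] with trace 19260774149/3640915600 and determinant 279841/582546496
char-poly roots: 529/100 and 13225/145636624
so κ_2 = √((529/100) / (13225/145636624)) = 241.3600
perturbation bound = 241.3600·1/782 = 0.3086


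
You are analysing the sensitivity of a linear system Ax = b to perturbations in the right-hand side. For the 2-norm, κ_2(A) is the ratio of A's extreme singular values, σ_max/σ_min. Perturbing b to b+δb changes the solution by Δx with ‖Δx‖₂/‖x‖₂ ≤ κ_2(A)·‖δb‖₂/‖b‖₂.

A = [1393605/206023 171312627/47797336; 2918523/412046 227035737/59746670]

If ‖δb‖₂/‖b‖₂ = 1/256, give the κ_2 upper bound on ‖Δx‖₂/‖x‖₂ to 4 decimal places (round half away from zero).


1.5149

M = AᵀA = [16286316085629/169781906116 86859610629813/1697819061160; 86859610629813/1697819061160 1853060663784969/67912762446400]. tr(M)=28953588574521/234992257600, det(M)=3795176025/37598761216
char-poly roots: 12321/100 and 7700625/9399690304
κ_2(A) = √(λ_max/λ_min) = √((12321/100) / (7700625/9399690304)) = 387.8080
worst-case relative error ≤ 387.8080 × 1/256 = 1.5149


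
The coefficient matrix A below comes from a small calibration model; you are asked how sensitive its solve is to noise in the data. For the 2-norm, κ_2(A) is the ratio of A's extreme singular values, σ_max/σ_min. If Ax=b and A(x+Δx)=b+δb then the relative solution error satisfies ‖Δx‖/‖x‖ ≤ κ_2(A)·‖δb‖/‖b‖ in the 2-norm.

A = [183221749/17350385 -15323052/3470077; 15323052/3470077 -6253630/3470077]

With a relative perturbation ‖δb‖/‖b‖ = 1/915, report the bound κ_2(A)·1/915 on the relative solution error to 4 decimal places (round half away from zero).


0.3590

AᵀA = [233373416399329/1781277276025 -19447573229892/356255455205; -19447573229892/356255455205 1620732608116/71251091041]; tr = 1620661133741/10540102225, det = 92352100/421604089
solving λ² − 1620661133741/10540102225·λ + 92352100/421604089 = 0 gives λ = 3844/25, 600625/421604089
κ_2(A) = √(λ_max/λ_min) = √((3844/25) / (600625/421604089)) = 328.5280
perturbation bound = 328.5280·1/915 = 0.3590


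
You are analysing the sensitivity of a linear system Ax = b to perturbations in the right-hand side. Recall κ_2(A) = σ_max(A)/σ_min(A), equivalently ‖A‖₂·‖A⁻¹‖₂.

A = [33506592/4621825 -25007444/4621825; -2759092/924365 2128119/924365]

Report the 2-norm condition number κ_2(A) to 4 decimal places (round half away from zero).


form AᵀA = [7769268781456/126398025625 -5826663466092/126398025625; -5826663466092/126398025625 4370381759569/126398025625] with trace 485586021641/5055921025 and determinant 1475789056/5055921025
solving λ² − 485586021641/5055921025·λ + 1475789056/5055921025 = 0 gives λ = 2401/25, 614656/202236841
so κ_2 = √((2401/25) / (614656/202236841)) = 177.7625

177.7625


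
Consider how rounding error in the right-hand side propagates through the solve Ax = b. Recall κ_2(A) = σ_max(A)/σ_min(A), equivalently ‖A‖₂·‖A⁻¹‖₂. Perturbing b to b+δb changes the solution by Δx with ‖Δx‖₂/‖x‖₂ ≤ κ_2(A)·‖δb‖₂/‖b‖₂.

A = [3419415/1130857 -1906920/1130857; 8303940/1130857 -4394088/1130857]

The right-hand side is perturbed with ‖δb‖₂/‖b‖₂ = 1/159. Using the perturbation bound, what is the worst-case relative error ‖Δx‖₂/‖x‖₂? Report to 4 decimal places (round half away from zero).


0.8046

M = AᵀA = [477206026425/7567086121 -254489905080/7567086121; -254489905080/7567086121 135765403776/7567086121]. tr(M)=2121008409/26183689, det(M)=10497600/26183689
char-poly roots: 81 and 129600/26183689
so κ_2 = √(81 / (129600/26183689)) = 127.9250
κ_2(A)·‖δb‖/‖b‖ = 0.8046


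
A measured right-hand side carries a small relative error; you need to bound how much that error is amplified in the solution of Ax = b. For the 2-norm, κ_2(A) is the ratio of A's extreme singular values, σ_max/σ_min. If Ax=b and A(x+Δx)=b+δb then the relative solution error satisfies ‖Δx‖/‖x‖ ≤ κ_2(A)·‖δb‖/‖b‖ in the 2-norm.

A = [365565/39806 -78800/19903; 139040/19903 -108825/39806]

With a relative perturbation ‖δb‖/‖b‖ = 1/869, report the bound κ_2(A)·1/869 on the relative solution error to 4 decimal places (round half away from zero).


0.0705

AᵀA = [210966255625/1584517636 -21968775000/396129409; -21968775000/396129409 36680640625/1584517636]; tr = 732683125/4687922, det = 244140625/37503376
λ_max, λ_min = (732683125/4687922 ± √134063076389062500/5494153169521)/2 = 625/4, 390625/9375844
κ_2(A) = √(λ_max/λ_min) = √((625/4) / (390625/9375844)) = 61.2400
κ_2(A)·‖δb‖/‖b‖ = 0.0705


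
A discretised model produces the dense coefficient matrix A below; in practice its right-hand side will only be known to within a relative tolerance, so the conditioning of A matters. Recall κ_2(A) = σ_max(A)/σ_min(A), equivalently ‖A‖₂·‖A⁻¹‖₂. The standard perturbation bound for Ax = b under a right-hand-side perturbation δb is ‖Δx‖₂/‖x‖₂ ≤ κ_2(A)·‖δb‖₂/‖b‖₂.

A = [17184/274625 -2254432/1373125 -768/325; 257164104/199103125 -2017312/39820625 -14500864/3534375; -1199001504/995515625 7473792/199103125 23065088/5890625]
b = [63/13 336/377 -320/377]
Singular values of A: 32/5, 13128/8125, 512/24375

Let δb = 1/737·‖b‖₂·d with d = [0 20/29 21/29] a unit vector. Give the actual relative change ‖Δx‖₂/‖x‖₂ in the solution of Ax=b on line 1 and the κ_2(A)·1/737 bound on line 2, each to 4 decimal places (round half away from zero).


0.1282
0.4134

σ_max = 32/5, σ_min = 512/24375
condition number: (32/5) ÷ (512/24375) = 304.6875
perturbation bound = 304.6875·1/737 = 0.4134
solve Ax = b  →  x = [-0.8310 -2.3357 -0.4500]
‖b‖₂ = 5.0000 and ‖x‖₂ = 2.5196
with δb = [0.0000 0.0047 0.0049], A·Δx = δb → ‖Δx‖ = 0.3230
relative error = 0.1282
tightness: 0.1282 against a bound of 0.4134 (unrounded ratio ≈ 0.3101)


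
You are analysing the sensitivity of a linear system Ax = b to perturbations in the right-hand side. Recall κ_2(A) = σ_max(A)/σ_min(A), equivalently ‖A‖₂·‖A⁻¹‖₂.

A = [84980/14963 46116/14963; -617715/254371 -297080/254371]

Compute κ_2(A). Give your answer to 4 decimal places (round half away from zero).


form AᵀA = [14607185425/382867489 7787477880/382867489; 7787477880/382867489 4158985936/382867489] with trace 64934849/1324801 and determinant 960400/1324801
eigenvalues of AᵀA: λ = (tr ± √(tr²−4·det))/2 = 49, 19600/1324801
κ = σ_max/σ_min = 7/(140/1151) = 57.5500

57.5500


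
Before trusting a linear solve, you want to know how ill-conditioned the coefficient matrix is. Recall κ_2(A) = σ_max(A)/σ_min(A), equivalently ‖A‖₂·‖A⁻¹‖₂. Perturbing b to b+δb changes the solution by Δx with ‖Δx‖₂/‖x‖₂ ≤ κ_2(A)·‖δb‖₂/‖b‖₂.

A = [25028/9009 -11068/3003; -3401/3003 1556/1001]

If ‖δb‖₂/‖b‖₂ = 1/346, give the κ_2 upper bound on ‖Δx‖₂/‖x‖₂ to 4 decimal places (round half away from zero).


0.5007

form AᵀA = [4322497/480249 -1920932/160083; -1920932/160083 853792/53361] with trace 12006625/480249 and determinant 10000/480249
solving λ² − 12006625/480249·λ + 10000/480249 = 0 gives λ = 25, 400/480249
κ = σ_max/σ_min = 5/(20/693) = 173.2500
worst-case relative error ≤ 173.2500 × 1/346 = 0.5007


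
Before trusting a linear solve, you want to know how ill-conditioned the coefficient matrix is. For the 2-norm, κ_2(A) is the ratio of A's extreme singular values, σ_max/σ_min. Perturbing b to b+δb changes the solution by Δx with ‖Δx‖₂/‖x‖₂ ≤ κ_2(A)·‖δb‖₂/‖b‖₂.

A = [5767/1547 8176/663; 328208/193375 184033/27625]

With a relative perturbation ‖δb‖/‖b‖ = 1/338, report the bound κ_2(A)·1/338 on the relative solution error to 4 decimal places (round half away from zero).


0.1615

form AᵀA = [2170869401/129390625 3176254528/55453125; 3176254528/55453125 4668848809/23765625] with trace 397298266/1863225 and determinant 28398241/1863225
char-poly roots: 5329/25 and 5329/74529
κ_2(A) = √(λ_max/λ_min) = √((5329/25) / (5329/74529)) = 54.6000
perturbation bound = 54.6000·1/338 = 0.1615


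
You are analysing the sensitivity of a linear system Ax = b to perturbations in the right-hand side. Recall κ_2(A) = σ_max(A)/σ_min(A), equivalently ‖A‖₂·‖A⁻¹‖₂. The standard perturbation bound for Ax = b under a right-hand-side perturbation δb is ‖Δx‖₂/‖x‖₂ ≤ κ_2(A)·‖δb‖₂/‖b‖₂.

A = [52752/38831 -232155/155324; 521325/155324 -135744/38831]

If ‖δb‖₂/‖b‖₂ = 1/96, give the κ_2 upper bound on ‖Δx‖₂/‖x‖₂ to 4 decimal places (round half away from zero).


form AᵀA = [1871622081/142754704 -122800860/8922169; -122800860/8922169 2063425329/142754704] with trace 2339505/84872 and determinant 194481/2715904
char-poly roots: 441/16 and 441/169744
so κ_2 = √((441/16) / (441/169744)) = 103.0000
perturbation bound = 103.0000·1/96 = 1.0729

1.0729


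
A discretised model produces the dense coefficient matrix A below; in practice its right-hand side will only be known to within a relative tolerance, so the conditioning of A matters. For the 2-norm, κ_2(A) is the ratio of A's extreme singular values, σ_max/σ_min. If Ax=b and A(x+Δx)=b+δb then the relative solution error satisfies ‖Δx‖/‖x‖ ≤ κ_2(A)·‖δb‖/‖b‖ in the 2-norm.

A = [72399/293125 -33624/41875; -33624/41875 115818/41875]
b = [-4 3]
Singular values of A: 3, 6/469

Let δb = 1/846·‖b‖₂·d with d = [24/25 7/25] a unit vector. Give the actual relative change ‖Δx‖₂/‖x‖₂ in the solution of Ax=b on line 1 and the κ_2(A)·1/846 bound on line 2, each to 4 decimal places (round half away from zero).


0.0020
0.2772

σ_max = 3, σ_min = 6/469
κ = σ_max/σ_min = 3/(6/469) = 234.5000
worst-case relative error ≤ 234.5000 × 1/846 = 0.2772
solve Ax = b  →  x = [-225.4933 -64.3800]
‖b‖₂ = 5.0000 and ‖x‖₂ = 234.5038
Δx = A⁻¹·δb where δb = 1/846·5.0000·d; ‖Δx‖ = 0.4620
relative error = 0.0020
so the bound overstates the realised error by a factor of ≈ 140.7023 (computed from the unrounded values)


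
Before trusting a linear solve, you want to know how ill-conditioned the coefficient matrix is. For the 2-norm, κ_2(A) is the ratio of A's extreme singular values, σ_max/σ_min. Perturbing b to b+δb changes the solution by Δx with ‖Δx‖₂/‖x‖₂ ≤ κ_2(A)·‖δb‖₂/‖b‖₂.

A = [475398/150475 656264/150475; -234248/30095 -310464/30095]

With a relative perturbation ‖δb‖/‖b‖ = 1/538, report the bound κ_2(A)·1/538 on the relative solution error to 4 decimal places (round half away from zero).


AᵀA = [9454475716/133980625 12604295088/133980625; 12604295088/133980625 16806981184/133980625]; tr = 1050458276/5359225, det = 9834496/5359225
solving λ² − 1050458276/5359225·λ + 9834496/5359225 = 0 gives λ = 196, 50176/5359225
κ = σ_max/σ_min = 14/(224/2315) = 144.6875
bound on ‖Δx‖/‖x‖: κ·ε = 144.6875·1/538 = 0.2689

0.2689


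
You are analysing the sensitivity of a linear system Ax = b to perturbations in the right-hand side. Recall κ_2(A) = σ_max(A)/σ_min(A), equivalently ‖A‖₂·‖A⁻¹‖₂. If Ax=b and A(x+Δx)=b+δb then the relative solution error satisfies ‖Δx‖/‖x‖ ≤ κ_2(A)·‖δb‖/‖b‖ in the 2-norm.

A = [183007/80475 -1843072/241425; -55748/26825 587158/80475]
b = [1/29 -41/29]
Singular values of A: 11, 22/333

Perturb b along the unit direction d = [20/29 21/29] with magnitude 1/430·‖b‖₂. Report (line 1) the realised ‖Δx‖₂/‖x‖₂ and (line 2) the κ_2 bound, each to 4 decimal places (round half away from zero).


largest singular value 11, smallest 22/333
κ_2(A) = 11 / (22/333) = 166.5000
κ_2(A)·‖δb‖/‖b‖ = 0.3872
solve Ax = b  →  x = [-14.5055 -4.3255]
2-norm of b is 1.4142; of x, 15.1366
re-solving with b+δb shifts x by Δx of norm 0.0498
realised ‖Δx‖/‖x‖ = 0.0033
so the bound overstates the realised error by a factor of ≈ 117.7354 (computed from the unrounded values)

0.0033
0.3872


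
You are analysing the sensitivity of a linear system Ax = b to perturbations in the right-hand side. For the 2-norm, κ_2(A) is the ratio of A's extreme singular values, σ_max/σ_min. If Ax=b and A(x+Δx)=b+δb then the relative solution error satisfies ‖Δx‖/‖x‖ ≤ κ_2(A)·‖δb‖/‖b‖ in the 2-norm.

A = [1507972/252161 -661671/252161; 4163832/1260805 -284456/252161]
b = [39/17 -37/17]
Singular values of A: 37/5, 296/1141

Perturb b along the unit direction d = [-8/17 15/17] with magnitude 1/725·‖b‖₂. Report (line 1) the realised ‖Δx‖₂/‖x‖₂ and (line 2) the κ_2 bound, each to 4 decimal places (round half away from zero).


0.0015
0.0393

from the listed singular values, σ₁ = 37/5, σ_n = 296/1141
κ = σ_max/σ_min = (37/5)/(296/1141) = 28.5250
κ_2(A)·‖δb‖/‖b‖ = 0.0393
solve Ax = b  →  x = [-4.3230 -10.7266]
‖b‖ = 3.1623, ‖x‖ = 11.5650
δb = ε·‖b‖·d = [-0.0021 0.0038]; solving A·Δx = δb gives ‖Δx‖ = 0.0168
relative error = 0.0015
tightness: 0.0015 against a bound of 0.0393 (unrounded ratio ≈ 0.0370)


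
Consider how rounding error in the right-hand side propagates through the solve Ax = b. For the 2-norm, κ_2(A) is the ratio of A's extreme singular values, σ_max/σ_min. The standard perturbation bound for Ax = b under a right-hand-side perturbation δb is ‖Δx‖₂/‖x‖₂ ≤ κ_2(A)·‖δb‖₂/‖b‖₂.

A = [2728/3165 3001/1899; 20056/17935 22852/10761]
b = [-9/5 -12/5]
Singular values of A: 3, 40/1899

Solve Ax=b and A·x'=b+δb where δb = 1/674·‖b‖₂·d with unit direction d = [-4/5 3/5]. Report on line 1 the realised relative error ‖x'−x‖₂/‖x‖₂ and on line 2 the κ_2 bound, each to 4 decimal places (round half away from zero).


from the listed singular values, σ₁ = 3, σ_n = 40/1899
condition number: 3 ÷ (40/1899) = 142.4250
κ_2(A)·‖δb‖/‖b‖ = 0.2113
solve Ax = b  →  x = [-0.4706 -0.8824]
2-norm of b is 3.0000; of x, 1.0000
Δx = A⁻¹·δb where δb = 1/674·3.0000·d; ‖Δx‖ = 0.2113
relative error = 0.2113
so the bound is sharp here: realised error equals the bound

0.2113
0.2113


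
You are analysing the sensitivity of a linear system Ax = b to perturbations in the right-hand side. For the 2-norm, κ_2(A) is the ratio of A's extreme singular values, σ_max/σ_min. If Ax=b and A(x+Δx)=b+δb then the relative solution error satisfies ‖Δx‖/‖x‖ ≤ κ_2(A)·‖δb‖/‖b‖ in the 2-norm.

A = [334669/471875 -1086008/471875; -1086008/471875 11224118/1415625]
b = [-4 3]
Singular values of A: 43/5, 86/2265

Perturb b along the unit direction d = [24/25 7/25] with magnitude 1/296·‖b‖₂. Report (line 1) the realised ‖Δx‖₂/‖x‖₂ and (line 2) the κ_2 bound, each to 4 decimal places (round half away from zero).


0.0056
0.7652

largest singular value 43/5, smallest 86/2265
condition number: (43/5) ÷ (86/2265) = 226.5000
perturbation bound = 226.5000·1/296 = 0.7652
solve Ax = b  →  x = [-75.9814 -21.6767]
2-norm of b is 5.0000; of x, 79.0130
δb = ε·‖b‖·d = [0.0162 0.0047]; solving A·Δx = δb gives ‖Δx‖ = 0.4449
dividing the unrounded norms, ‖Δx‖/‖x‖ = 0.0056
tightness: 0.0056 against a bound of 0.7652 (unrounded ratio ≈ 0.0074)


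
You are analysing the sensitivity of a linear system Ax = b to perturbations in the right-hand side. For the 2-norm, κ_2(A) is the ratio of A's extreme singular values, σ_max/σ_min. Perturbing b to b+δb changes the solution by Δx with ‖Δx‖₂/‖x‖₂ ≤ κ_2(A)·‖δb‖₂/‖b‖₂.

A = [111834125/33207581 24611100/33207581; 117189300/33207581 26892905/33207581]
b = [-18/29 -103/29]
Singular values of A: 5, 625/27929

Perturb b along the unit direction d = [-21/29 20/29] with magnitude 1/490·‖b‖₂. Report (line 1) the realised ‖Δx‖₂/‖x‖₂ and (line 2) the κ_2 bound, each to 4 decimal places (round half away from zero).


0.0037
0.4560

σ_max = 5, σ_min = 625/27929
κ_2(A) = 5 / (625/27929) = 223.4320
perturbation bound = 223.4320·1/490 = 0.4560
solve Ax = b  →  x = [19.0331 -87.3247]
2-norm of b is 3.6056; of x, 89.3748
δb = ε·‖b‖·d = [-0.0053 0.0051]; solving A·Δx = δb gives ‖Δx‖ = 0.3288
realised ‖Δx‖/‖x‖ = 0.0037
realised/bound (from unrounded values) ≈ 0.0081


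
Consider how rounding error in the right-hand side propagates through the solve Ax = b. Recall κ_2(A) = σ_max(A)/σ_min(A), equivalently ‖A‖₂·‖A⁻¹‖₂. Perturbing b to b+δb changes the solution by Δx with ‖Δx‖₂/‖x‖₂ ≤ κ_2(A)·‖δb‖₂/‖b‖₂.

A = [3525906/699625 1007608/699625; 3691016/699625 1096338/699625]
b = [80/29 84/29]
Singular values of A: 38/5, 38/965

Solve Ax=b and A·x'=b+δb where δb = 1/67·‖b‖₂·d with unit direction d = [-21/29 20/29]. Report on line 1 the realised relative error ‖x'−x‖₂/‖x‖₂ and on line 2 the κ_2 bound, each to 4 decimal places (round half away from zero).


2.8806
2.8806

largest singular value 38/5, smallest 38/965
κ_2(A) = (38/5) / (38/965) = 193.0000
perturbation bound = 193.0000·1/67 = 2.8806
solve Ax = b  →  x = [0.5053 0.1474]
2-norm of b is 4.0000; of x, 0.5263
re-solving with b+δb shifts x by Δx of norm 1.5161
realised ‖Δx‖/‖x‖ = 2.8806
realised/bound = 1 exactly: the bound is attained for this b and d
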